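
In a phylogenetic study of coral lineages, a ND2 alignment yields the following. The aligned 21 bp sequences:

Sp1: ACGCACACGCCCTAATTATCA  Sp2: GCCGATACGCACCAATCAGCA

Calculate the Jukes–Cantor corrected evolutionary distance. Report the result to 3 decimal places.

The sequences differ at 8 of 21 sites (1, 3, 4, 6, 11, 13, 17, 19), so p = 8/21 ≈ 0.380952.
d = −(3/4) ln(1 − 4p/3) = −0.75 ln(1 − 0.507936) = −0.75 ln(0.492064)
  = −0.75 × (-0.709146) = 0.531860 substitutions/site.

0.532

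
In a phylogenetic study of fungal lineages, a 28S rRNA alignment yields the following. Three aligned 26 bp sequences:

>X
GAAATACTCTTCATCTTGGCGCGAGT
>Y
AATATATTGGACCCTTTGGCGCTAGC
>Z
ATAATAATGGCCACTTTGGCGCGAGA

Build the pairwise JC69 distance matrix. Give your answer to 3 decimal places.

d(X,Y) = 0.623, d(X,Z) = 0.464, d(Y,Z) = 0.334

X–Y: 11/26 sites differ → p ≈ 0.423077, d = −0.75 ln(1 − 0.564103) = 0.622762 ≈ 0.623.
X–Z: 9/26 sites differ → p ≈ 0.346154, d = −0.75 ln(1 − 0.461539) = 0.464280 ≈ 0.464.
Y–Z: 7/26 sites differ → p ≈ 0.269231, d = −0.75 ln(1 − 0.358975) = 0.333515 ≈ 0.334.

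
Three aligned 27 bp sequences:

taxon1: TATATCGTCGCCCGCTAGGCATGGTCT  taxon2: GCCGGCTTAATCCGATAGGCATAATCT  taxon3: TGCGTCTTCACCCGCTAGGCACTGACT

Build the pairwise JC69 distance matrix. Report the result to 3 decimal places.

d(taxon1,taxon2) = 0.673, d(taxon1,taxon3) = 0.377, d(taxon2,taxon3) = 0.511

taxon1–taxon2: 12/27 sites differ → p ≈ 0.444444, d = −0.75 ln(1 − 0.592592) = 0.673455 ≈ 0.673.
taxon1–taxon3: 8/27 sites differ → p ≈ 0.296296, d = −0.75 ln(1 − 0.395061) = 0.376971 ≈ 0.377.
taxon2–taxon3: 10/27 sites differ → p ≈ 0.37037, d = −0.75 ln(1 − 0.493827) = 0.510658 ≈ 0.511.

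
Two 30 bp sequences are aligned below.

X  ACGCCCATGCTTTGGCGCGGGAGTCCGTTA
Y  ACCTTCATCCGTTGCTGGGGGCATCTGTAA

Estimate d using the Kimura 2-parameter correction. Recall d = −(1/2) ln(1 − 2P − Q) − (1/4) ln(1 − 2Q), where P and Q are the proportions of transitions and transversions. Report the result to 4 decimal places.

0.5753

Of 30 sites, 5 differences are transitions and 7 are transversions, so P = 5/30 ≈ 0.166667 and Q = 7/30 ≈ 0.233333.
Under the Kimura two-parameter model, d = −½ ln(1 − 2P − Q) − ¼ ln(1 − 2Q).
1 − 2P − Q = 0.433333, giving −½ ln(0.433333) = 0.418124.
1 − 2Q = 0.533334, giving −¼ ln(0.533334) = 0.157152.
d = 0.418124 + 0.157152 = 0.575276.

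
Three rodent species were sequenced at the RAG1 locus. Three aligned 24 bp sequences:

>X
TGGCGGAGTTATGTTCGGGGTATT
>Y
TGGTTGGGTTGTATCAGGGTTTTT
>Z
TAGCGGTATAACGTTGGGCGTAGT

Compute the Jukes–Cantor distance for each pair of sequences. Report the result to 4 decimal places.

X–Y: 9/24 sites differ → p = 0.375, d = −0.75 ln(1 − 0.5) = 0.519860 ≈ 0.5199.
X–Z: 8/24 sites differ → p ≈ 0.333333, d = −0.75 ln(1 − 0.444444) = 0.440839 ≈ 0.4408.
Y–Z: 15/24 sites differ → p = 0.625, d = −0.75 ln(1 − 0.833333) = 1.343818 ≈ 1.3438.

d(X,Y) = 0.5199, d(X,Z) = 0.4408, d(Y,Z) = 1.3438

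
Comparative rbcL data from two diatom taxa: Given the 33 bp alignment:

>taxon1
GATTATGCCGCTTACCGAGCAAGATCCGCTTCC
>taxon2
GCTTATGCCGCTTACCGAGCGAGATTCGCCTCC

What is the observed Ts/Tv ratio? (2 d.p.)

Transitions are A↔G and C↔T; transversions are all other mismatches.
Transitions: 3. Transversions: 1.
R = 3/1 = 3.00.

3.00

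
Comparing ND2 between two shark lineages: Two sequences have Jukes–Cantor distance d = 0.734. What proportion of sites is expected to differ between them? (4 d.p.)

0.4681

p = (3/4)(1 − e^(−4d/3)) = 0.75 × (1 − e^(-0.978667)) = 0.75 × (1 − 0.375812) = 0.468141.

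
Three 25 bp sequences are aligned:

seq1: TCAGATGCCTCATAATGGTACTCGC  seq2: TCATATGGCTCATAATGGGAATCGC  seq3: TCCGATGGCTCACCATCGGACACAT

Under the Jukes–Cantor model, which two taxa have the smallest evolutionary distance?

seq1 and seq2

seq1–seq2: 4/25 differ, p = 0.160, d = 0.180.
seq1–seq3: 9/25 differ, p = 0.360, d = 0.490.
seq2–seq3: 9/25 differ, p = 0.360, d = 0.490.
The smallest distance is between seq1 and seq2.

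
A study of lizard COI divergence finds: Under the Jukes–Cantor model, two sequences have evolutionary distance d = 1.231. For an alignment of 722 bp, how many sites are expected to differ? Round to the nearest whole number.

Invert JC69: p = (3/4)(1 − e^(−4d/3)) = 0.75 × (1 − e^(-1.641333)) = 0.75 × (1 − 0.193722) = 0.604709.
Expected differing sites = pL ≈ 0.604709 × 722 = 436.599898 ≈ 437.

437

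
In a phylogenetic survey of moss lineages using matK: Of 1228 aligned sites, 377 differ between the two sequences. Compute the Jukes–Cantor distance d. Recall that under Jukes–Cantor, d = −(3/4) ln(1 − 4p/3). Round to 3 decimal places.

0.395

p = 377/1228 ≈ 0.307003.
d = −(3/4) ln(1 − 4p/3) = −0.75 ln(1 − 0.409337) = −0.75 ln(0.590663)
  = −0.75 × (-0.526510) = 0.394883 substitutions/site.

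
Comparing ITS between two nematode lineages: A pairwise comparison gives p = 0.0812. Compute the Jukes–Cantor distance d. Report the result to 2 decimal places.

0.09

d = −(3/4) ln(1 − 4p/3) = −0.75 ln(1 − 0.108267) = −0.75 ln(0.891733)
  = −0.75 × (-0.114589) = 0.085942 substitutions/site.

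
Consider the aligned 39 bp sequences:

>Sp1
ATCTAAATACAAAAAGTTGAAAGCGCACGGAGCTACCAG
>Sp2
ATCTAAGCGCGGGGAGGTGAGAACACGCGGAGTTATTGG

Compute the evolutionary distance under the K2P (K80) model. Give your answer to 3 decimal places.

0.805

Of 39 sites, 15 differences are transitions and 1 are transversions, so P = 15/39 ≈ 0.384615 and Q = 1/39 ≈ 0.025641.
Under the Kimura two-parameter model, d = −½ ln(1 − 2P − Q) − ¼ ln(1 − 2Q).
1 − 2P − Q = 0.205129, giving −½ ln(0.205129) = 0.792058.
1 − 2Q = 0.948718, giving −¼ ln(0.948718) = 0.013161.
d = 0.792058 + 0.013161 = 0.805219.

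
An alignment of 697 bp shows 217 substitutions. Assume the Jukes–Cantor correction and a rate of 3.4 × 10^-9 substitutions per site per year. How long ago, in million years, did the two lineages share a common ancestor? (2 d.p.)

p = 217/697 ≈ 0.311334.
d = −(3/4) ln(1 − 4p/3) = −0.75 ln(1 − 0.415112) = −0.75 ln(0.584888)
  = −0.75 × (-0.536335) = 0.402251 substitutions/site.
Under a molecular clock d = 2μt, so t = d/(2μ) = 0.402251 / (2 × 3.4 × 10^-9) = 59.15 million years.

59.15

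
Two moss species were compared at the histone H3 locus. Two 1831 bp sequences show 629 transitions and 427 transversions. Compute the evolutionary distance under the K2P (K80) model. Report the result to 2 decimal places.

1.42

P = 629/1831 ≈ 0.343528 and Q = 427/1831 ≈ 0.233206.
Under the Kimura two-parameter model, d = −½ ln(1 − 2P − Q) − ¼ ln(1 − 2Q).
1 − 2P − Q = 0.079738, giving −½ ln(0.079738) = 1.264505.
1 − 2Q = 0.533588, giving −¼ ln(0.533588) = 0.157033.
d = 1.264505 + 0.157033 = 1.421538.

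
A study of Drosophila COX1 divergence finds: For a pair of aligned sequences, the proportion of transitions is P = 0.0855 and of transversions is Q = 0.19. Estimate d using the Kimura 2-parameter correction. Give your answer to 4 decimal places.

0.3434

Under the Kimura two-parameter model, d = −½ ln(1 − 2P − Q) − ¼ ln(1 − 2Q).
1 − 2P − Q = 0.639, giving −½ ln(0.639) = 0.223925.
1 − 2Q = 0.62, giving −¼ ln(0.62) = 0.119509.
d = 0.223925 + 0.119509 = 0.343434.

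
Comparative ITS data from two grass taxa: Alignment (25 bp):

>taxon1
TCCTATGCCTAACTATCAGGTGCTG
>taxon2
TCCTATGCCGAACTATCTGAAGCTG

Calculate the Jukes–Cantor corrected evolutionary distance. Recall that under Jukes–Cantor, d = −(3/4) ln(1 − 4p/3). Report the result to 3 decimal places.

The sequences differ at 4 of 25 sites (10, 18, 20, 21), so p = 4/25 = 0.16.
d = −(3/4) ln(1 − 4p/3) = −0.75 ln(1 − 0.213333) = −0.75 ln(0.786667)
  = −0.75 × (-0.239950) = 0.179963 substitutions/site.

0.180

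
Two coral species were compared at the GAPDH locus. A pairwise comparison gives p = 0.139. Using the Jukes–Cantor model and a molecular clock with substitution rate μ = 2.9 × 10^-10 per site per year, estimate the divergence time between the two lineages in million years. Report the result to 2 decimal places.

265.06

d = −(3/4) ln(1 − 4p/3) = −0.75 ln(1 − 0.185333) = −0.75 ln(0.814667)
  = −0.75 × (-0.204976) = 0.153732 substitutions/site.
Under a molecular clock d = 2μt, so t = d/(2μ) = 0.153732 / (2 × 2.9 × 10^-10) = 265.06 million years.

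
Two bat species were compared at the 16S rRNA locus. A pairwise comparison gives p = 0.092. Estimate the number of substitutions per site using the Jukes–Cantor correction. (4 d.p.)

0.0982

d = −(3/4) ln(1 − 4p/3) = −0.75 ln(1 − 0.122667) = −0.75 ln(0.877333)
  = −0.75 × (-0.130869) = 0.098152 substitutions/site.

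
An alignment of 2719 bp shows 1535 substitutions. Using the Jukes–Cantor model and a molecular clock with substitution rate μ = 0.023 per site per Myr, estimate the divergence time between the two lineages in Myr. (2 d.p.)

22.78

p = 1535/2719 ≈ 0.564546.
d = −(3/4) ln(1 − 4p/3) = −0.75 ln(1 − 0.752728) = −0.75 ln(0.247272)
  = −0.75 × (-1.397266) = 1.047950 substitutions/site.
Under a molecular clock d = 2μt, so t = d/(2μ) = 1.047950 / (2 × 0.023) = 22.78 Myr.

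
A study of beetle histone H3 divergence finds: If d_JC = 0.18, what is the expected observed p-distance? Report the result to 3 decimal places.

p = (3/4)(1 − e^(−4d/3)) = 0.75 × (1 − e^(-0.24)) = 0.75 × (1 − 0.786628) = 0.160029.

0.160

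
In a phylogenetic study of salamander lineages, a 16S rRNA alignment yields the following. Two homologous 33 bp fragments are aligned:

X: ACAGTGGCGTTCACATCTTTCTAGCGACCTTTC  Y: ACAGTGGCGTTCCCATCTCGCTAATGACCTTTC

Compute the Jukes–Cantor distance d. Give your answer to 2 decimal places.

0.17

The sequences differ at 5 of 33 sites (13, 19, 20, 24, 25), so p = 5/33 ≈ 0.151515.
d = −(3/4) ln(1 − 4p/3) = −0.75 ln(1 − 0.20202) = −0.75 ln(0.79798)
  = −0.75 × (-0.225672) = 0.169254 substitutions/site.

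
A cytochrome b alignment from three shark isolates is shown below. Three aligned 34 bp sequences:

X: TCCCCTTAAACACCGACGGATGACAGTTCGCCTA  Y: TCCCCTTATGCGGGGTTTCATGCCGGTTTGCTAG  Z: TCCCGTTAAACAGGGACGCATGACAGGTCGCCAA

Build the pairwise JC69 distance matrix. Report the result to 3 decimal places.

d(X,Y) = 0.665, d(X,Z) = 0.201, d(Y,Z) = 0.535

X–Y: 15/34 sites differ → p ≈ 0.441176, d = −0.75 ln(1 − 0.588235) = 0.665477 ≈ 0.665.
X–Z: 6/34 sites differ → p ≈ 0.176471, d = −0.75 ln(1 − 0.235295) = 0.201199 ≈ 0.201.
Y–Z: 13/34 sites differ → p ≈ 0.382353, d = −0.75 ln(1 − 0.509804) = 0.534712 ≈ 0.535.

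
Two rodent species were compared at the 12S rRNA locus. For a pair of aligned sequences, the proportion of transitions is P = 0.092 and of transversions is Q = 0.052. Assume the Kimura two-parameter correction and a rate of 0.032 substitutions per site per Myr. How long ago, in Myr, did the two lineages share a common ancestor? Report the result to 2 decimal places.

2.53

Under the Kimura two-parameter model, d = −½ ln(1 − 2P − Q) − ¼ ln(1 − 2Q).
1 − 2P − Q = 0.764, giving −½ ln(0.764) = 0.134594.
1 − 2Q = 0.896, giving −¼ ln(0.896) = 0.027454.
d = 0.134594 + 0.027454 = 0.162048.
Under a molecular clock d = 2μt, so t = d/(2μ) = 0.162048 / (2 × 0.032) = 2.53 Myr.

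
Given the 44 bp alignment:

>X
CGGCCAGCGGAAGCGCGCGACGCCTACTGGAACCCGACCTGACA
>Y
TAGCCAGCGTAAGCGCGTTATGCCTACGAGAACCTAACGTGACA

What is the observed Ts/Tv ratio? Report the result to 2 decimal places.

1.75

Transitions are A↔G and C↔T; transversions are all other mismatches.
Transitions: 7. Transversions: 4.
R = 7/4 = 1.75.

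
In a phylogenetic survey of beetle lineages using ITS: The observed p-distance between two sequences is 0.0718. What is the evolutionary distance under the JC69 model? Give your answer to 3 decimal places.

d = −(3/4) ln(1 − 4p/3) = −0.75 ln(1 − 0.095733) = −0.75 ln(0.904267)
  = −0.75 × (-0.100631) = 0.075473 substitutions/site.

0.075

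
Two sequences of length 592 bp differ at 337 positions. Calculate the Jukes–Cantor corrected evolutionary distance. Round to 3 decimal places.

1.067

p = 337/592 ≈ 0.569257.
d = −(3/4) ln(1 − 4p/3) = −0.75 ln(1 − 0.759009) = −0.75 ln(0.240991)
  = −0.75 × (-1.422996) = 1.067247 substitutions/site.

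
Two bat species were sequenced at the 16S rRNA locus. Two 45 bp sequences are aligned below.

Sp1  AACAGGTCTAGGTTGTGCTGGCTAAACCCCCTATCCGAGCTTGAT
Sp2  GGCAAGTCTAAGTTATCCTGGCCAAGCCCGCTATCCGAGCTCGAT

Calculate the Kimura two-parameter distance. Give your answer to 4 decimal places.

0.2787

Of 45 sites, 8 differences are transitions and 2 are transversions, so P = 8/45 ≈ 0.177778 and Q = 2/45 ≈ 0.044444.
Under the Kimura two-parameter model, d = −½ ln(1 − 2P − Q) − ¼ ln(1 − 2Q).
1 − 2P − Q = 0.6, giving −½ ln(0.6) = 0.255413.
1 − 2Q = 0.911112, giving −¼ ln(0.911112) = 0.023272.
d = 0.255413 + 0.023272 = 0.278685.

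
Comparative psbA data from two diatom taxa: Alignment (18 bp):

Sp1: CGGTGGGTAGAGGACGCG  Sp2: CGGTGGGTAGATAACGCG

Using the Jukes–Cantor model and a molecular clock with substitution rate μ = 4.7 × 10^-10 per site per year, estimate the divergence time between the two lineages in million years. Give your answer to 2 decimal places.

127.93

The sequences differ at 2 of 18 sites (12, 13), so p = 2/18 ≈ 0.111111.
d = −(3/4) ln(1 − 4p/3) = −0.75 ln(1 − 0.148148) = −0.75 ln(0.851852)
  = −0.75 × (-0.160342) = 0.120257 substitutions/site.
Under a molecular clock d = 2μt, so t = d/(2μ) = 0.120257 / (2 × 4.7 × 10^-10) = 127.93 million years.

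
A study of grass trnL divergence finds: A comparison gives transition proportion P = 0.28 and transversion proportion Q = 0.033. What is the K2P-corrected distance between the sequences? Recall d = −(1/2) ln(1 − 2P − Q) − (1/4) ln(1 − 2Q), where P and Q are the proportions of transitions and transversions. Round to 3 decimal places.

0.467

Under the Kimura two-parameter model, d = −½ ln(1 − 2P − Q) − ¼ ln(1 − 2Q).
1 − 2P − Q = 0.407, giving −½ ln(0.407) = 0.449471.
1 − 2Q = 0.934, giving −¼ ln(0.934) = 0.017070.
d = 0.449471 + 0.017070 = 0.466541.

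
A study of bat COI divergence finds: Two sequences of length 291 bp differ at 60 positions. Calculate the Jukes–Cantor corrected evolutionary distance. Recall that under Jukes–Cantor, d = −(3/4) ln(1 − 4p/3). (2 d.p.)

p = 60/291 ≈ 0.206186.
d = −(3/4) ln(1 − 4p/3) = −0.75 ln(1 − 0.274915) = −0.75 ln(0.725085)
  = −0.75 × (-0.321466) = 0.241100 substitutions/site.

0.24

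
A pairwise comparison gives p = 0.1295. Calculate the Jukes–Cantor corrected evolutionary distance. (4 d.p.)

d = −(3/4) ln(1 − 4p/3) = −0.75 ln(1 − 0.172667) = −0.75 ln(0.827333)
  = −0.75 × (-0.189548) = 0.142161 substitutions/site.

0.1422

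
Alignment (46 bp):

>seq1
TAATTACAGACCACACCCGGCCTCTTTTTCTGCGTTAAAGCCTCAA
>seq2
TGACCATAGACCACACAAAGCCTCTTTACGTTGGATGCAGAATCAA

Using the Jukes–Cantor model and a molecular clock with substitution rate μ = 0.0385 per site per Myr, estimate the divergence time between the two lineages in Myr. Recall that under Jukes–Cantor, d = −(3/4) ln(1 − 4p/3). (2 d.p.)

6.61

The sequences differ at 17 of 46 sites, so p = 17/46 ≈ 0.369565.
d = −(3/4) ln(1 − 4p/3) = −0.75 ln(1 − 0.492753) = −0.75 ln(0.507247)
  = −0.75 × (-0.678757) = 0.509068 substitutions/site.
Under a molecular clock d = 2μt, so t = d/(2μ) = 0.509068 / (2 × 0.0385) = 6.61 Myr.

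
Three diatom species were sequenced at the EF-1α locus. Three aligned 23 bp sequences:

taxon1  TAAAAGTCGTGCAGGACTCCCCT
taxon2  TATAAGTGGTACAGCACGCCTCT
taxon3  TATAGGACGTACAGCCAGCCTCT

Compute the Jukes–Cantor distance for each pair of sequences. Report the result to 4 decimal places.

taxon1–taxon2: 6/23 sites differ → p ≈ 0.26087, d = −0.75 ln(1 − 0.347827) = 0.320584 ≈ 0.3206.
taxon1–taxon3: 9/23 sites differ → p ≈ 0.391304, d = −0.75 ln(1 − 0.521739) = 0.553199 ≈ 0.5532.
taxon2–taxon3: 5/23 sites differ → p ≈ 0.217391, d = −0.75 ln(1 − 0.289855) = 0.256715 ≈ 0.2567.

d(taxon1,taxon2) = 0.3206, d(taxon1,taxon3) = 0.5532, d(taxon2,taxon3) = 0.2567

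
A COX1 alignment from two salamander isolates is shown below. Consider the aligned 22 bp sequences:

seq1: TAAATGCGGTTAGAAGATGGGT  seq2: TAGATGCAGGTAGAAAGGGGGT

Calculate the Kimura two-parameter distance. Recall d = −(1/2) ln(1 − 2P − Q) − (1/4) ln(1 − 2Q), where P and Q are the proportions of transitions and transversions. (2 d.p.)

0.35

Of 22 sites, 4 differences are transitions and 2 are transversions, so P = 4/22 ≈ 0.181818 and Q = 2/22 ≈ 0.090909.
Under the Kimura two-parameter model, d = −½ ln(1 − 2P − Q) − ¼ ln(1 − 2Q).
1 − 2P − Q = 0.545455, giving −½ ln(0.545455) = 0.303067.
1 − 2Q = 0.818182, giving −¼ ln(0.818182) = 0.050168.
d = 0.303067 + 0.050168 = 0.353235.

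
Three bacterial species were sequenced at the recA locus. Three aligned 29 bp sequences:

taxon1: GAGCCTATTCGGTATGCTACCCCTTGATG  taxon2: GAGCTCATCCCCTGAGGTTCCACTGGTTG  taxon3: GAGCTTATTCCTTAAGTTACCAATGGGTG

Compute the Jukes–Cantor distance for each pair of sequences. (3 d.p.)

taxon1–taxon2: 12/29 sites differ → p ≈ 0.413793, d = −0.75 ln(1 − 0.551724) = 0.601760 ≈ 0.602.
taxon1–taxon3: 9/29 sites differ → p ≈ 0.310345, d = −0.75 ln(1 − 0.413793) = 0.400562 ≈ 0.401.
taxon2–taxon3: 8/29 sites differ → p ≈ 0.275862, d = −0.75 ln(1 − 0.367816) = 0.343931 ≈ 0.344.

d(taxon1,taxon2) = 0.602, d(taxon1,taxon3) = 0.401, d(taxon2,taxon3) = 0.344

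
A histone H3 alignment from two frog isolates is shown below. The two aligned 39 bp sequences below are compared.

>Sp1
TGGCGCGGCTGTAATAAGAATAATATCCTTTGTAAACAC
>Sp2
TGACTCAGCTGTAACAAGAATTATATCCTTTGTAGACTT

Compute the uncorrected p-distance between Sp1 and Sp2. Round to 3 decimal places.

0.205

The sequences differ at 8 of 39 positions (sites 3, 5, 7, 15, 22, 35, 38, 39).
p = 8/39 = 0.205128… ≈ 0.205 (to 3 d.p.).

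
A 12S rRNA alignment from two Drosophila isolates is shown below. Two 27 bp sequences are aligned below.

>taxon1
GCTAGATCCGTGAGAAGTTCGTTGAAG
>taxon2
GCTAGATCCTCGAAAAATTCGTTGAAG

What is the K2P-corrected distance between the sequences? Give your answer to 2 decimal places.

0.17

Of 27 sites, 3 differences are transitions and 1 are transversions, so P = 3/27 ≈ 0.111111 and Q = 1/27 ≈ 0.037037.
Under the Kimura two-parameter model, d = −½ ln(1 − 2P − Q) − ¼ ln(1 − 2Q).
1 − 2P − Q = 0.740741, giving −½ ln(0.740741) = 0.150052.
1 − 2Q = 0.925926, giving −¼ ln(0.925926) = 0.019240.
d = 0.150052 + 0.019240 = 0.169292.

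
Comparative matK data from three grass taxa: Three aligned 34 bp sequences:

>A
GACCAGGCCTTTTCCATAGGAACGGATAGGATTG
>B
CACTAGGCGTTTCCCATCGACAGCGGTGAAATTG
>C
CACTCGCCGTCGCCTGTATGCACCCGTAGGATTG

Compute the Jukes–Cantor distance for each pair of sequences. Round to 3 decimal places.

A–B: 13/34 sites differ → p ≈ 0.382353, d = −0.75 ln(1 − 0.509804) = 0.534712 ≈ 0.535.
A–C: 15/34 sites differ → p ≈ 0.441176, d = −0.75 ln(1 − 0.588235) = 0.665477 ≈ 0.665.
B–C: 14/34 sites differ → p ≈ 0.411765, d = −0.75 ln(1 − 0.54902) = 0.597249 ≈ 0.597.

d(A,B) = 0.535, d(A,C) = 0.665, d(B,C) = 0.597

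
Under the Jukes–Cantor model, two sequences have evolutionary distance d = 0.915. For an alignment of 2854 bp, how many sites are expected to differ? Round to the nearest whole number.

1509

Invert JC69: p = (3/4)(1 − e^(−4d/3)) = 0.75 × (1 − e^(-1.22)) = 0.75 × (1 − 0.295230) = 0.528578.
Expected differing sites = pL ≈ 0.528578 × 2854 = 1508.561612 ≈ 1509.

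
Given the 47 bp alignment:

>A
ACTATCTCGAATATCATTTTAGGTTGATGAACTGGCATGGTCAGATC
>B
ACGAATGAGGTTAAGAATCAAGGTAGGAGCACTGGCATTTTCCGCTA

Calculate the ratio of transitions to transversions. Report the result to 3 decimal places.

0.235

Transitions are A↔G and C↔T; transversions are all other mismatches.
Transitions: 4. Transversions: 17.
R = 4/17 = 0.235294… ≈ 0.235 (to 3 d.p.).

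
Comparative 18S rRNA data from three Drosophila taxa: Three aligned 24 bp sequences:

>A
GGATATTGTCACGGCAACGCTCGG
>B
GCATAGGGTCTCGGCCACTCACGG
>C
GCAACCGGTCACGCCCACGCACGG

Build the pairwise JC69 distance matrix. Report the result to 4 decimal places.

d(A,B) = 0.3694, d(A,C) = 0.4408, d(B,C) = 0.3041

A–B: 7/24 sites differ → p ≈ 0.291667, d = −0.75 ln(1 − 0.388889) = 0.369358 ≈ 0.3694.
A–C: 8/24 sites differ → p ≈ 0.333333, d = −0.75 ln(1 − 0.444444) = 0.440839 ≈ 0.4408.
B–C: 6/24 sites differ → p = 0.25, d = −0.75 ln(1 − 0.333333) = 0.304098 ≈ 0.3041.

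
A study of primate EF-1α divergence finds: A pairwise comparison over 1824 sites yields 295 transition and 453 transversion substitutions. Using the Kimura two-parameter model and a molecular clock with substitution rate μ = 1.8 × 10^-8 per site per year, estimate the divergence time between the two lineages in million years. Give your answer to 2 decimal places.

P = 295/1824 ≈ 0.161732 and Q = 453/1824 ≈ 0.248355.
Under the Kimura two-parameter model, d = −½ ln(1 − 2P − Q) − ¼ ln(1 − 2Q).
1 − 2P − Q = 0.428181, giving −½ ln(0.428181) = 0.424105.
1 − 2Q = 0.50329, giving −¼ ln(0.50329) = 0.171647.
d = 0.424105 + 0.171647 = 0.595752.
Under a molecular clock d = 2μt, so t = d/(2μ) = 0.595752 / (2 × 1.8 × 10^-8) = 16.55 million years.

16.55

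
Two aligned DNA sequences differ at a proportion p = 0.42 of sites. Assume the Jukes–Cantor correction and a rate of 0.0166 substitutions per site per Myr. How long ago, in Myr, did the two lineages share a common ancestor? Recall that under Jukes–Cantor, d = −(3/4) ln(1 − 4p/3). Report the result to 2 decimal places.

18.55

d = −(3/4) ln(1 − 4p/3) = −0.75 ln(1 − 0.56) = −0.75 ln(0.44)
  = −0.75 × (-0.820981) = 0.615736 substitutions/site.
Under a molecular clock d = 2μt, so t = d/(2μ) = 0.615736 / (2 × 0.0166) = 18.55 Myr.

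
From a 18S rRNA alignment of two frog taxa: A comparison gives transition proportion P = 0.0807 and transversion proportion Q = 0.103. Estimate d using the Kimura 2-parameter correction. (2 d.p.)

Under the Kimura two-parameter model, d = −½ ln(1 − 2P − Q) − ¼ ln(1 − 2Q).
1 − 2P − Q = 0.7356, giving −½ ln(0.7356) = 0.153534.
1 − 2Q = 0.794, giving −¼ ln(0.794) = 0.057668.
d = 0.153534 + 0.057668 = 0.211202.

0.21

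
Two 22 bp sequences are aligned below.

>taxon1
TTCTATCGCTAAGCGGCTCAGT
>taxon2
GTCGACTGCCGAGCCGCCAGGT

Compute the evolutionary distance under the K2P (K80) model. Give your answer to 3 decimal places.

0.763

Of 22 sites, 6 differences are transitions and 4 are transversions, so P = 6/22 ≈ 0.272727 and Q = 4/22 ≈ 0.181818.
Under the Kimura two-parameter model, d = −½ ln(1 − 2P − Q) − ¼ ln(1 − 2Q).
1 − 2P − Q = 0.272728, giving −½ ln(0.272728) = 0.649640.
1 − 2Q = 0.636364, giving −¼ ln(0.636364) = 0.112996.
d = 0.649640 + 0.112996 = 0.762636.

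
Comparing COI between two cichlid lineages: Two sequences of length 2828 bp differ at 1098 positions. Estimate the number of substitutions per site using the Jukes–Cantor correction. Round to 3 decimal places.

p = 1098/2828 ≈ 0.38826.
d = −(3/4) ln(1 − 4p/3) = −0.75 ln(1 − 0.51768) = −0.75 ln(0.48232)
  = −0.75 × (-0.729147) = 0.546860 substitutions/site.

0.547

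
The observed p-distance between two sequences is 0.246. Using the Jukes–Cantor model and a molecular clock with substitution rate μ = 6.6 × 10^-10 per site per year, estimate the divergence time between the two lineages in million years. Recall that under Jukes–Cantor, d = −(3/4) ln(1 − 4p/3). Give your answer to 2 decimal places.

d = −(3/4) ln(1 − 4p/3) = −0.75 ln(1 − 0.328) = −0.75 ln(0.672)
  = −0.75 × (-0.397497) = 0.298123 substitutions/site.
Under a molecular clock d = 2μt, so t = d/(2μ) = 0.298123 / (2 × 6.6 × 10^-10) = 225.85 million years.

225.85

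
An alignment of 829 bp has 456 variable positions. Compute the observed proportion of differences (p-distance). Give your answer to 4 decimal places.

0.5501

p = 456/829 = 0.550060… ≈ 0.5501 (to 4 d.p.).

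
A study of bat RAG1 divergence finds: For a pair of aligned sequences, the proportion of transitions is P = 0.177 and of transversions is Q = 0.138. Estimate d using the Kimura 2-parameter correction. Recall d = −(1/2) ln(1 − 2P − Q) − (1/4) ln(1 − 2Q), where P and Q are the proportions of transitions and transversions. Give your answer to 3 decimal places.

Under the Kimura two-parameter model, d = −½ ln(1 − 2P − Q) − ¼ ln(1 − 2Q).
1 − 2P − Q = 0.508, giving −½ ln(0.508) = 0.338637.
1 − 2Q = 0.724, giving −¼ ln(0.724) = 0.080741.
d = 0.338637 + 0.080741 = 0.419378.

0.419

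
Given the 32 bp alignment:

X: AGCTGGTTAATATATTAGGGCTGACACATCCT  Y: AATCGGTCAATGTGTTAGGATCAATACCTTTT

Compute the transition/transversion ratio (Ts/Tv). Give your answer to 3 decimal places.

Transitions are A↔G and C↔T; transversions are all other mismatches.
Transitions: 13. Transversions: 1.
R = 13/1 = 13.000.

13.000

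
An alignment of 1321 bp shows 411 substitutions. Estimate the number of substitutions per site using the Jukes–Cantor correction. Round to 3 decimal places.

p = 411/1321 ≈ 0.311128.
d = −(3/4) ln(1 − 4p/3) = −0.75 ln(1 − 0.414837) = −0.75 ln(0.585163)
  = −0.75 × (-0.535865) = 0.401899 substitutions/site.

0.402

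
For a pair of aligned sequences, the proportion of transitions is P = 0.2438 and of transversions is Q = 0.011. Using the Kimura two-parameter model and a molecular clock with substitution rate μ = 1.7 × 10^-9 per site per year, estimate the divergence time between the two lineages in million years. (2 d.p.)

Under the Kimura two-parameter model, d = −½ ln(1 − 2P − Q) − ¼ ln(1 − 2Q).
1 − 2P − Q = 0.5014, giving −½ ln(0.5014) = 0.345176.
1 − 2Q = 0.978, giving −¼ ln(0.978) = 0.005561.
d = 0.345176 + 0.005561 = 0.350737.
Under a molecular clock d = 2μt, so t = d/(2μ) = 0.350737 / (2 × 1.7 × 10^-9) = 103.16 million years.

103.16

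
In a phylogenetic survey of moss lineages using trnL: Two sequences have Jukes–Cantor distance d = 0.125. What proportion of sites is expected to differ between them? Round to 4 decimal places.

0.1151

p = (3/4)(1 − e^(−4d/3)) = 0.75 × (1 − e^(-0.166667)) = 0.75 × (1 − 0.846481) = 0.115139.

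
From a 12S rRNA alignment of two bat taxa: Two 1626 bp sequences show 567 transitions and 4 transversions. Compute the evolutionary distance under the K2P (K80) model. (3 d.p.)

0.603

P = 567/1626 ≈ 0.348708 and Q = 4/1626 ≈ 0.00246.
Under the Kimura two-parameter model, d = −½ ln(1 − 2P − Q) − ¼ ln(1 − 2Q).
1 − 2P − Q = 0.300124, giving −½ ln(0.300124) = 0.601780.
1 − 2Q = 0.99508, giving −¼ ln(0.99508) = 0.001233.
d = 0.601780 + 0.001233 = 0.603013.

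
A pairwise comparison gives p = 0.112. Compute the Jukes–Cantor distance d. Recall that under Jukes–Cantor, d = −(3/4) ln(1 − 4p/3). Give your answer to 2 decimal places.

d = −(3/4) ln(1 − 4p/3) = −0.75 ln(1 − 0.149333) = −0.75 ln(0.850667)
  = −0.75 × (-0.161735) = 0.121301 substitutions/site.

0.12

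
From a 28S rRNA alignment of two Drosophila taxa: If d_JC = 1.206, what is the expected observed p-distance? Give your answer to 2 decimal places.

p = (3/4)(1 − e^(−4d/3)) = 0.75 × (1 − e^(-1.608)) = 0.75 × (1 − 0.200288) = 0.599784.

0.60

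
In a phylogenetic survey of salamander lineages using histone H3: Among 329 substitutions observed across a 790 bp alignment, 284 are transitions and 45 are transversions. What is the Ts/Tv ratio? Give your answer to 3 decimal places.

R = 284/45 = 6.311111… ≈ 6.311 (to 3 d.p.).

6.311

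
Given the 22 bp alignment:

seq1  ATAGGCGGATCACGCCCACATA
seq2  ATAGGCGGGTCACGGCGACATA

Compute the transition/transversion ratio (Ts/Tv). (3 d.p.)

Transitions are A↔G and C↔T; transversions are all other mismatches.
Transitions: 1. Transversions: 2.
R = 1/2 = 0.500.

0.500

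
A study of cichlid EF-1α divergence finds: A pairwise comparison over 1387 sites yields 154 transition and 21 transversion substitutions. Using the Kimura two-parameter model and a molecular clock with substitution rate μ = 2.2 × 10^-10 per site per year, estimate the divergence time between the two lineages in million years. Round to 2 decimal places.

P = 154/1387 ≈ 0.111031 and Q = 21/1387 ≈ 0.015141.
Under the Kimura two-parameter model, d = −½ ln(1 − 2P − Q) − ¼ ln(1 − 2Q).
1 − 2P − Q = 0.762797, giving −½ ln(0.762797) = 0.135382.
1 − 2Q = 0.969718, giving −¼ ln(0.969718) = 0.007687.
d = 0.135382 + 0.007687 = 0.143069.
Under a molecular clock d = 2μt, so t = d/(2μ) = 0.143069 / (2 × 2.2 × 10^-10) = 325.16 million years.

325.16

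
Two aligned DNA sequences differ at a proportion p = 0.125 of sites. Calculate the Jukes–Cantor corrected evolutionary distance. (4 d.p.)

d = −(3/4) ln(1 − 4p/3) = −0.75 ln(1 − 0.166667) = −0.75 ln(0.833333)
  = −0.75 × (-0.182322) = 0.136742 substitutions/site.

0.1367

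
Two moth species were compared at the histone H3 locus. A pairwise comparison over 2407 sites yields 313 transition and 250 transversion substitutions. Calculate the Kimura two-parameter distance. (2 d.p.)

0.28

P = 313/2407 ≈ 0.130037 and Q = 250/2407 ≈ 0.103864.
Under the Kimura two-parameter model, d = −½ ln(1 − 2P − Q) − ¼ ln(1 − 2Q).
1 − 2P − Q = 0.636062, giving −½ ln(0.636062) = 0.226230.
1 − 2Q = 0.792272, giving −¼ ln(0.792272) = 0.058213.
d = 0.226230 + 0.058213 = 0.284443.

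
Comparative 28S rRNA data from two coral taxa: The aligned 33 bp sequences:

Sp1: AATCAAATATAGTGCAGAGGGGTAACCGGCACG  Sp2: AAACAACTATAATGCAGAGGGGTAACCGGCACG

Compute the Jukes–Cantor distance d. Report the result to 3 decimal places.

0.097

The sequences differ at 3 of 33 sites (3, 7, 12), so p = 3/33 ≈ 0.090909.
d = −(3/4) ln(1 − 4p/3) = −0.75 ln(1 − 0.121212) = −0.75 ln(0.878788)
  = −0.75 × (-0.129212) = 0.096909 substitutions/site.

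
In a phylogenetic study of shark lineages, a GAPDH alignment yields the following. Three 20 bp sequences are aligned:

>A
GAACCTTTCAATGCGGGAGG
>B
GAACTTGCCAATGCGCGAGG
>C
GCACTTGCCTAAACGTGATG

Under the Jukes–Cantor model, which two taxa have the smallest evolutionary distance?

A–B: 4/20 differ, p = 0.200, d = 0.233.
A–C: 9/20 differ, p = 0.450, d = 0.687.
B–C: 6/20 differ, p = 0.300, d = 0.383.
The smallest distance is between A and B.

A and B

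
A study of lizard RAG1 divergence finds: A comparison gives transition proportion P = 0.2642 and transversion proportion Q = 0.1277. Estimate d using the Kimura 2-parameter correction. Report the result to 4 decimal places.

Under the Kimura two-parameter model, d = −½ ln(1 − 2P − Q) − ¼ ln(1 − 2Q).
1 − 2P − Q = 0.3439, giving −½ ln(0.3439) = 0.533702.
1 − 2Q = 0.7446, giving −¼ ln(0.7446) = 0.073727.
d = 0.533702 + 0.073727 = 0.607429.

0.6074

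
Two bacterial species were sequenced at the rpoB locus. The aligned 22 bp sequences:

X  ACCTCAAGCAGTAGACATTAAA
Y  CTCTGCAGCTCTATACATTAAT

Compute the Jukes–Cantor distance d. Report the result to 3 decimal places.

0.497

The sequences differ at 8 of 22 sites (1, 2, 5, 6, 10, 11, 14, 22), so p = 8/22 ≈ 0.363636.
d = −(3/4) ln(1 − 4p/3) = −0.75 ln(1 − 0.484848) = −0.75 ln(0.515152)
  = −0.75 × (-0.663293) = 0.497470 substitutions/site.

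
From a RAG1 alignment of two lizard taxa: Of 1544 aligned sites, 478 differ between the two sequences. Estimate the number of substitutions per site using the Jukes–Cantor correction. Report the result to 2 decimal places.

0.40

p = 478/1544 ≈ 0.309585.
d = −(3/4) ln(1 − 4p/3) = −0.75 ln(1 − 0.41278) = −0.75 ln(0.58722)
  = −0.75 × (-0.532356) = 0.399267 substitutions/site.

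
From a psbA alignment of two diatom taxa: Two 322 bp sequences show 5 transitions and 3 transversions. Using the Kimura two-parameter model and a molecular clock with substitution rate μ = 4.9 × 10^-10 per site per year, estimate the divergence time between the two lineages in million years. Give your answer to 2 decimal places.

25.82

P = 5/322 ≈ 0.015528 and Q = 3/322 ≈ 0.009317.
Under the Kimura two-parameter model, d = −½ ln(1 − 2P − Q) − ¼ ln(1 − 2Q).
1 − 2P − Q = 0.959627, giving −½ ln(0.959627) = 0.020605.
1 − 2Q = 0.981366, giving −¼ ln(0.981366) = 0.004702.
d = 0.020605 + 0.004702 = 0.025307.
Under a molecular clock d = 2μt, so t = d/(2μ) = 0.025307 / (2 × 4.9 × 10^-10) = 25.82 million years.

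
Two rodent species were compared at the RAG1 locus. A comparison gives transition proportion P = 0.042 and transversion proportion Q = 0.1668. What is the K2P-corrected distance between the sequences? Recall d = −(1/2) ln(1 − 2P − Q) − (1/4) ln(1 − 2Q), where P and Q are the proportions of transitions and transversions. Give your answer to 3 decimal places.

0.246

Under the Kimura two-parameter model, d = −½ ln(1 − 2P − Q) − ¼ ln(1 − 2Q).
1 − 2P − Q = 0.7492, giving −½ ln(0.7492) = 0.144375.
1 − 2Q = 0.6664, giving −¼ ln(0.6664) = 0.101466.
d = 0.144375 + 0.101466 = 0.245841.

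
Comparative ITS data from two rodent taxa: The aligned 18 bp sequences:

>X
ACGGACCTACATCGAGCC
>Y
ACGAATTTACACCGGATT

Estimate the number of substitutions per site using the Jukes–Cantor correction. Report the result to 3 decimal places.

The sequences differ at 8 of 18 sites (4, 6, 7, 12, 15, 16, 17, 18), so p = 8/18 ≈ 0.444444.
d = −(3/4) ln(1 − 4p/3) = −0.75 ln(1 − 0.592592) = −0.75 ln(0.407408)
  = −0.75 × (-0.897940) = 0.673455 substitutions/site.

0.673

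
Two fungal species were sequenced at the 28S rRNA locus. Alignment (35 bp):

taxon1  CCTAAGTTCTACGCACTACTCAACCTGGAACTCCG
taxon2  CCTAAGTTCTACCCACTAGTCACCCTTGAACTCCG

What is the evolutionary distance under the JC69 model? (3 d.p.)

The sequences differ at 4 of 35 sites (13, 19, 23, 27), so p = 4/35 ≈ 0.114286.
d = −(3/4) ln(1 − 4p/3) = −0.75 ln(1 − 0.152381) = −0.75 ln(0.847619)
  = −0.75 × (-0.165324) = 0.123993 substitutions/site.

0.124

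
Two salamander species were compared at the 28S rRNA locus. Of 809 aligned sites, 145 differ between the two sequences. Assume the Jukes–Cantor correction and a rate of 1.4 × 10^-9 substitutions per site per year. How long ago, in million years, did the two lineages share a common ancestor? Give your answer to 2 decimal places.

p = 145/809 ≈ 0.179234.
d = −(3/4) ln(1 − 4p/3) = −0.75 ln(1 − 0.238979) = −0.75 ln(0.761021)
  = −0.75 × (-0.273094) = 0.204821 substitutions/site.
Under a molecular clock d = 2μt, so t = d/(2μ) = 0.204821 / (2 × 1.4 × 10^-9) = 73.15 million years.

73.15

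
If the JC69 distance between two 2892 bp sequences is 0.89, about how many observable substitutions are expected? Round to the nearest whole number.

Invert JC69: p = (3/4)(1 − e^(−4d/3)) = 0.75 × (1 − e^(-1.186667)) = 0.75 × (1 − 0.305237) = 0.521072.
Expected differing sites = pL ≈ 0.521072 × 2892 = 1506.940224 ≈ 1507.

1507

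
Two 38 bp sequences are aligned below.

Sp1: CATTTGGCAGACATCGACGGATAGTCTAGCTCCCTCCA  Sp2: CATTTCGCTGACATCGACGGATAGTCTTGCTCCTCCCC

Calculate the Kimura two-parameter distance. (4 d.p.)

Of 38 sites, 2 differences are transitions and 4 are transversions, so P = 2/38 ≈ 0.052632 and Q = 4/38 ≈ 0.105263.
Under the Kimura two-parameter model, d = −½ ln(1 − 2P − Q) − ¼ ln(1 − 2Q).
1 − 2P − Q = 0.789473, giving −½ ln(0.789473) = 0.118195.
1 − 2Q = 0.789474, giving −¼ ln(0.789474) = 0.059097.
d = 0.118195 + 0.059097 = 0.177292.

0.1773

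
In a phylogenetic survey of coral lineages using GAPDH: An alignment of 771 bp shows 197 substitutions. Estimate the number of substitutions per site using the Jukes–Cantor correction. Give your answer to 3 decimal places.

0.312

p = 197/771 ≈ 0.255512.
d = −(3/4) ln(1 − 4p/3) = −0.75 ln(1 − 0.340683) = −0.75 ln(0.659317)
  = −0.75 × (-0.416551) = 0.312413 substitutions/site.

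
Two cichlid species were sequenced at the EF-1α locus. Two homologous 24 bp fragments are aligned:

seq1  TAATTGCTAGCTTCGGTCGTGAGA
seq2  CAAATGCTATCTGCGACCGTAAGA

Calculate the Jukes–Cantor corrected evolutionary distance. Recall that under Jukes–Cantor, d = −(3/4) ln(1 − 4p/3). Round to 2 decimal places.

The sequences differ at 7 of 24 sites (1, 4, 10, 13, 16, 17, 21), so p = 7/24 ≈ 0.291667.
d = −(3/4) ln(1 − 4p/3) = −0.75 ln(1 − 0.388889) = −0.75 ln(0.611111)
  = −0.75 × (-0.492477) = 0.369358 substitutions/site.

0.37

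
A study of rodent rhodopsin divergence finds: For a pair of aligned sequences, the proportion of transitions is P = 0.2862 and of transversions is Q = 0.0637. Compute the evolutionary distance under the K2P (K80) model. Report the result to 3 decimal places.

Under the Kimura two-parameter model, d = −½ ln(1 − 2P − Q) − ¼ ln(1 − 2Q).
1 − 2P − Q = 0.3639, giving −½ ln(0.3639) = 0.505438.
1 − 2Q = 0.8726, giving −¼ ln(0.8726) = 0.034070.
d = 0.505438 + 0.034070 = 0.539508.

0.540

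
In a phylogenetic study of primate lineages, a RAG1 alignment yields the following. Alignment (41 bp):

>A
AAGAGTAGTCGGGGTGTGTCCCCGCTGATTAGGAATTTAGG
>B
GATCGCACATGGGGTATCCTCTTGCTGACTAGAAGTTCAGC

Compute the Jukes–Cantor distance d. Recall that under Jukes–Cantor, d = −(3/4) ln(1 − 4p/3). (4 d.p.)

The sequences differ at 18 of 41 sites, so p = 18/41 ≈ 0.439024.
d = −(3/4) ln(1 − 4p/3) = −0.75 ln(1 − 0.585365) = −0.75 ln(0.414635)
  = −0.75 × (-0.880357) = 0.660268 substitutions/site.

0.6603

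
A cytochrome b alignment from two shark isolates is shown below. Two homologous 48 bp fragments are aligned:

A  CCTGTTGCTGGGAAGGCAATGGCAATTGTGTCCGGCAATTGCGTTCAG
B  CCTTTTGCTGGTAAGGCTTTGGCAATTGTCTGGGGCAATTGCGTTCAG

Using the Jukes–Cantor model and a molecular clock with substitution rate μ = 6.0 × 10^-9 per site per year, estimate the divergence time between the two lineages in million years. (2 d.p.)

13.51

The sequences differ at 7 of 48 sites (4, 12, 18, 19, 30, 32, 33), so p = 7/48 ≈ 0.145833.
d = −(3/4) ln(1 − 4p/3) = −0.75 ln(1 − 0.194444) = −0.75 ln(0.805556)
  = −0.75 × (-0.216223) = 0.162167 substitutions/site.
Under a molecular clock d = 2μt, so t = d/(2μ) = 0.162167 / (2 × 6.0 × 10^-9) = 13.51 million years.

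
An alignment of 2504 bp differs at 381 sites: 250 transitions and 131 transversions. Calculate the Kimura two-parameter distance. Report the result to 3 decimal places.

P = 250/2504 ≈ 0.09984 and Q = 131/2504 ≈ 0.052316.
Under the Kimura two-parameter model, d = −½ ln(1 − 2P − Q) − ¼ ln(1 − 2Q).
1 − 2P − Q = 0.748004, giving −½ ln(0.748004) = 0.145173.
1 − 2Q = 0.895368, giving −¼ ln(0.895368) = 0.027630.
d = 0.145173 + 0.027630 = 0.172803.

0.173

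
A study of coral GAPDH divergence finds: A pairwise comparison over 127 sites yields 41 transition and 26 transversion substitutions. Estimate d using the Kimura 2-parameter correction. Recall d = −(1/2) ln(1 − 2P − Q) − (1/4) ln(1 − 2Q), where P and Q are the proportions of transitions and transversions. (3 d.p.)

P = 41/127 ≈ 0.322835 and Q = 26/127 ≈ 0.204724.
Under the Kimura two-parameter model, d = −½ ln(1 − 2P − Q) − ¼ ln(1 − 2Q).
1 − 2P − Q = 0.149606, giving −½ ln(0.149606) = 0.949875.
1 − 2Q = 0.590552, giving −¼ ln(0.590552) = 0.131674.
d = 0.949875 + 0.131674 = 1.081549.

1.082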